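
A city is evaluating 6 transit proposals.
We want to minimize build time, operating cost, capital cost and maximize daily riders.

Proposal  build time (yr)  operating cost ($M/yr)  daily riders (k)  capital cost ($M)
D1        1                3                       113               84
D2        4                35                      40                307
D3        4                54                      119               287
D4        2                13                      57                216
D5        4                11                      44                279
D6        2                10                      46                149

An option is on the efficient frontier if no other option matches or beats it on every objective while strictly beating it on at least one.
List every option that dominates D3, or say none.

none

D1: worse on daily riders (113 vs 119).
D2: worse on daily riders (40 vs 119).
D4: worse on daily riders (57 vs 119).
D5: worse on daily riders (44 vs 119).
D6: worse on daily riders (46 vs 119).
No option dominates D3.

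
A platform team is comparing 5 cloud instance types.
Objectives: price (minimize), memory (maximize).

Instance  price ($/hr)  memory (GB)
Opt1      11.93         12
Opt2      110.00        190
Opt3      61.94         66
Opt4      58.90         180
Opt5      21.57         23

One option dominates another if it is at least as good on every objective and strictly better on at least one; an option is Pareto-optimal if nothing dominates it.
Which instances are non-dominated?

Opt1: not dominated (best price).
Opt2: not dominated (best memory).
Opt3: dominated by Opt4 (price 58.90≤61.94, memory 180≥66).
Opt4: not dominated.
Opt5: not dominated.

Opt1, Opt2, Opt4, Opt5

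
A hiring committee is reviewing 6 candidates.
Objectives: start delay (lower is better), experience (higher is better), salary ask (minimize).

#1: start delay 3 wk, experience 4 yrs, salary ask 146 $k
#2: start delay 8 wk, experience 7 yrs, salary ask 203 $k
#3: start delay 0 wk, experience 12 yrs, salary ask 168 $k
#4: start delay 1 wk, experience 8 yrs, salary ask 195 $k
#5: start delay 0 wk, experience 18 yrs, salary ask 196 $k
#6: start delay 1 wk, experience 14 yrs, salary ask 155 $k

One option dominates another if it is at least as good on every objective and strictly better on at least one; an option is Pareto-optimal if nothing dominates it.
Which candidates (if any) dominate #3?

none

#1: worse on start delay (3 vs 0).
#2: worse on start delay (8 vs 0).
#4: worse on start delay (1 vs 0).
#5: worse on salary ask (196 vs 168).
#6: worse on start delay (1 vs 0).
No option dominates #3.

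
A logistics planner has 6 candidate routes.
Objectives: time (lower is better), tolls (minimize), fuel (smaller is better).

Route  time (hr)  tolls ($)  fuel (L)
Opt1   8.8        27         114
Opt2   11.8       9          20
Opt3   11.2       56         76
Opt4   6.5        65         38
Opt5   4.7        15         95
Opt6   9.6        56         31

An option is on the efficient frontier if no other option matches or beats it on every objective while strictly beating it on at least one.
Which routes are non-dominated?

Opt2, Opt4, Opt5, Opt6

Opt1: dominated by Opt5 (time 4.7≤8.8, tolls 15≤27, fuel 95≤114).
Opt2: not dominated (best tolls).
Opt3: dominated by Opt6 (time 9.6≤11.2, tolls 56≤56, fuel 31≤76).
Opt4: not dominated.
Opt5: not dominated (best time).
Opt6: not dominated.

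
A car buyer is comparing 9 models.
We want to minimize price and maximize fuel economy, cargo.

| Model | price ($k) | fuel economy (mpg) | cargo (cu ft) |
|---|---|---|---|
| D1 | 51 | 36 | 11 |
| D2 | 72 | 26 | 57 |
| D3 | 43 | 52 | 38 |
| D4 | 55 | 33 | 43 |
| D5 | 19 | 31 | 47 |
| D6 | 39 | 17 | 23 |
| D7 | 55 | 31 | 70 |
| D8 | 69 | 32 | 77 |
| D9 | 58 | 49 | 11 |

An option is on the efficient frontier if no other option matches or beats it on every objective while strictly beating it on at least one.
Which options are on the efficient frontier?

D1: dominated by D3 (price 43≤51, fuel economy 52≥36, cargo 38≥11).
D2: dominated by D7 (price 55≤72, fuel economy 31≥26, cargo 70≥57).
D3: not dominated (best fuel economy).
D4: not dominated.
D5: not dominated (best price).
D6: dominated by D5 (price 19≤39, fuel economy 31≥17, cargo 47≥23).
D7: not dominated.
D8: not dominated (best cargo).
D9: dominated by D3 (price 43≤58, fuel economy 52≥49, cargo 38≥11).

D3, D4, D5, D7, D8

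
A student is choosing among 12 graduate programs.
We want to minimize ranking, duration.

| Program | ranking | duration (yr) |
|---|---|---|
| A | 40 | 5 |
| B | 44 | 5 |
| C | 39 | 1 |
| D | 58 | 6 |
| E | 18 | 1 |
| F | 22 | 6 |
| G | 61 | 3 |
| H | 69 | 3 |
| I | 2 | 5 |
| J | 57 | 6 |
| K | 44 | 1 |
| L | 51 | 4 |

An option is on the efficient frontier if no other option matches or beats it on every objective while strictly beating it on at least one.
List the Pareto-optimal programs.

A: dominated by C (ranking 39≤40, duration 1≤5).
B: dominated by A (ranking 40≤44, duration 5≤5).
C: dominated by E (ranking 18≤39, duration 1≤1).
D: dominated by A (ranking 40≤58, duration 5≤6).
E: not dominated.
F: dominated by E (ranking 18≤22, duration 1≤6).
G: dominated by C (ranking 39≤61, duration 1≤3).
H: dominated by C (ranking 39≤69, duration 1≤3).
I: not dominated (best ranking).
J: dominated by A (ranking 40≤57, duration 5≤6).
K: dominated by C (ranking 39≤44, duration 1≤1).
L: dominated by C (ranking 39≤51, duration 1≤4).

E, I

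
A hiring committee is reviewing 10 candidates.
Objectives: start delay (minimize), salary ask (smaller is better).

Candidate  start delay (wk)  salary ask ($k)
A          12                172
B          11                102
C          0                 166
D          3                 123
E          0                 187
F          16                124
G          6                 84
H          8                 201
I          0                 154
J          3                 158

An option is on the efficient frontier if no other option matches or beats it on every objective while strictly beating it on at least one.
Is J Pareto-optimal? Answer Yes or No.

No

D vs J: start delay 3≤3, salary ask 123≤158 — D is at least as good on every objective and strictly better on at least one, so D dominates J.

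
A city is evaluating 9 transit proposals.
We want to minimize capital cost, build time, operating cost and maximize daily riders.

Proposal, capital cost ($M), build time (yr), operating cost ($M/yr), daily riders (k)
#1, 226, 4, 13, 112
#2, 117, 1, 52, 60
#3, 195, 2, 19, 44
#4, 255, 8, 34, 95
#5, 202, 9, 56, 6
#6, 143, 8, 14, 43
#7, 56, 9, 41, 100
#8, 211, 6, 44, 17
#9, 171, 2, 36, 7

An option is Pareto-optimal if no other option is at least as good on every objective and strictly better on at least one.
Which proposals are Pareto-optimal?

#1, #2, #3, #6, #7, #9

#1: not dominated (best operating cost).
#2: not dominated (best build time).
#3: not dominated.
#4: dominated by #1 (capital cost 226≤255, build time 4≤8, operating cost 13≤34, daily riders 112≥95).
#5: dominated by #2 (capital cost 117≤202, build time 1≤9, operating cost 52≤56, daily riders 60≥6).
#6: not dominated.
#7: not dominated (best capital cost).
#8: dominated by #3 (capital cost 195≤211, build time 2≤6, operating cost 19≤44, daily riders 44≥17).
#9: not dominated.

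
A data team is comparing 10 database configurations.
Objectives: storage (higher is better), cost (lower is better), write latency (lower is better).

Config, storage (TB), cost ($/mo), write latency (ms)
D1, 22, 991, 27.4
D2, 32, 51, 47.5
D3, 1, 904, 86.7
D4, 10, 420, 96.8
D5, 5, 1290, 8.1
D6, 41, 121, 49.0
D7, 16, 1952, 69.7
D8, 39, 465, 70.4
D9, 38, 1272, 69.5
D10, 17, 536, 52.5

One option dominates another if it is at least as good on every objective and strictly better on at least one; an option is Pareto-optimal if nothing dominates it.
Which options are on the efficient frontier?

D1: not dominated.
D2: not dominated (best cost).
D3: dominated by D2 (storage 32≥1, cost 51≤904, write latency 47.5≤86.7).
D4: dominated by D2 (storage 32≥10, cost 51≤420, write latency 47.5≤96.8).
D5: not dominated (best write latency).
D6: not dominated (best storage).
D7: dominated by D1 (storage 22≥16, cost 991≤1952, write latency 27.4≤69.7).
D8: dominated by D6 (storage 41≥39, cost 121≤465, write latency 49.0≤70.4).
D9: dominated by D6 (storage 41≥38, cost 121≤1272, write latency 49.0≤69.5).
D10: dominated by D2 (storage 32≥17, cost 51≤536, write latency 47.5≤52.5).

D1, D2, D5, D6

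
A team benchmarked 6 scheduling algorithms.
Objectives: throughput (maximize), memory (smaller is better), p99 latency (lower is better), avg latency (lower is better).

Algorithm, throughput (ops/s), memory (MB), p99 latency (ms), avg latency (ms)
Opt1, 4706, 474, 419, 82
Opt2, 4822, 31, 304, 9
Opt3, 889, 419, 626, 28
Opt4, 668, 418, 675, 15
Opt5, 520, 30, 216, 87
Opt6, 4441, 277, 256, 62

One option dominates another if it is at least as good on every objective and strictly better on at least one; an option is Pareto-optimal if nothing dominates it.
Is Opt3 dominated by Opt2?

Opt2 vs Opt3: throughput 4822≥889, memory 31≤419, p99 latency 304≤626, avg latency 9≤28 — Opt2 is at least as good on every objective with at least one strict improvement.

Yes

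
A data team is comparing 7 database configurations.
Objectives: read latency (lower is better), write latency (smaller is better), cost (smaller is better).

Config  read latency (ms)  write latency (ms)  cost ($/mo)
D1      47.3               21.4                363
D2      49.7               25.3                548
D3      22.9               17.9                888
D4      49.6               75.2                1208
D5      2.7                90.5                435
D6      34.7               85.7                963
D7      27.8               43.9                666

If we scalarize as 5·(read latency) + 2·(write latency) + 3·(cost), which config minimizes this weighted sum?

D1: 5·47.3 + 2·21.4 + 3·363 = 1368.3
D2: 5·49.7 + 2·25.3 + 3·548 = 1943.1
D3: 5·22.9 + 2·17.9 + 3·888 = 2814.3
D4: 5·49.6 + 2·75.2 + 3·1208 = 4022.4
D5: 5·2.7 + 2·90.5 + 3·435 = 1499.5
D6: 5·34.7 + 2·85.7 + 3·963 = 3233.9
D7: 5·27.8 + 2·43.9 + 3·666 = 2224.8
Lowest: D1 at 1368.3.

D1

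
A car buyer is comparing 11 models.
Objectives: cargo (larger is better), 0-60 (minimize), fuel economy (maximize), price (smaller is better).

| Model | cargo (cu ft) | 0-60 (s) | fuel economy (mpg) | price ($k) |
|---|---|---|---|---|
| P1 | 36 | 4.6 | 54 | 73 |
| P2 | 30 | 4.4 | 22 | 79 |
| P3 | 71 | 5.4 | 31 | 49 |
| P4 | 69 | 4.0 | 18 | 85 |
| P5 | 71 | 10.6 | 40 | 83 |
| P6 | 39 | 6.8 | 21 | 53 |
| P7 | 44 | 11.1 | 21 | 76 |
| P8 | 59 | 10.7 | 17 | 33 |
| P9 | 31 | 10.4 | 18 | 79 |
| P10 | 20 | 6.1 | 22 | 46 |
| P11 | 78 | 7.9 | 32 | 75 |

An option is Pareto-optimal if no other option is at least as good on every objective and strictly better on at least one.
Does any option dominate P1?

No

P2: worse on cargo (30 vs 36).
P3: worse on 0-60 (5.4 vs 4.6).
P4: worse on fuel economy (18 vs 54).
P5: worse on 0-60 (10.6 vs 4.6).
P6: worse on 0-60 (6.8 vs 4.6).
P7: worse on 0-60 (11.1 vs 4.6).
P8: worse on 0-60 (10.7 vs 4.6).
P9: worse on cargo (31 vs 36).
P10: worse on cargo (20 vs 36).
P11: worse on 0-60 (7.9 vs 4.6).
No option is at least as good as P1 on every objective and strictly better on one.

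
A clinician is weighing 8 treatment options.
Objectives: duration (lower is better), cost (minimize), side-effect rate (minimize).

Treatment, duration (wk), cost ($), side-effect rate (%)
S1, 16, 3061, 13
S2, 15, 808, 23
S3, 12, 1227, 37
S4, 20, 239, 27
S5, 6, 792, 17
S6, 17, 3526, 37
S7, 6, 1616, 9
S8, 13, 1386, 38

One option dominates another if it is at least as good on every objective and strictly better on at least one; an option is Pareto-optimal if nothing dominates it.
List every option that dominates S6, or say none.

S1: duration 16≤17, cost 3061≤3526, side-effect rate 13≤37 — dominates S6.
S2: duration 15≤17, cost 808≤3526, side-effect rate 23≤37 — dominates S6.
S3: duration 12≤17, cost 1227≤3526, side-effect rate 37≤37 — dominates S6.
S5: duration 6≤17, cost 792≤3526, side-effect rate 17≤37 — dominates S6.
S7: duration 6≤17, cost 1616≤3526, side-effect rate 9≤37 — dominates S6.
Others (S4, S8) are each worse than S6 on at least one objective.

S1, S2, S3, S5, S7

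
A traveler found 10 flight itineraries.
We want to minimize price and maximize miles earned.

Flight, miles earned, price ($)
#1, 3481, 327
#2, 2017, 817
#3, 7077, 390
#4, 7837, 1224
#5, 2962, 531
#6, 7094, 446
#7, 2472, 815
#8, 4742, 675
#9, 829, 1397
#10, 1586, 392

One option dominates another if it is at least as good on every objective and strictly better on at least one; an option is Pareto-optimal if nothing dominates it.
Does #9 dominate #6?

#9 vs #6: #9 is worse on miles earned (829 vs 7094), so it does not dominate #6.

No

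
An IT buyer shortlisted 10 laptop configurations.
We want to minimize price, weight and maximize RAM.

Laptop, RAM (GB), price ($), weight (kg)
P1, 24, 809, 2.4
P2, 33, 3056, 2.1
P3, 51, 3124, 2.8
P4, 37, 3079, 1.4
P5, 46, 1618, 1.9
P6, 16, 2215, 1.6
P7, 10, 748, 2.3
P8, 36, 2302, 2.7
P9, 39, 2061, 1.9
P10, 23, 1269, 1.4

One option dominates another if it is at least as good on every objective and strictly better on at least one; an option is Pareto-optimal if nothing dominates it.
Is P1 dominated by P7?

P7 vs P1: P7 is worse on RAM (10 vs 24), so it does not dominate P1.

No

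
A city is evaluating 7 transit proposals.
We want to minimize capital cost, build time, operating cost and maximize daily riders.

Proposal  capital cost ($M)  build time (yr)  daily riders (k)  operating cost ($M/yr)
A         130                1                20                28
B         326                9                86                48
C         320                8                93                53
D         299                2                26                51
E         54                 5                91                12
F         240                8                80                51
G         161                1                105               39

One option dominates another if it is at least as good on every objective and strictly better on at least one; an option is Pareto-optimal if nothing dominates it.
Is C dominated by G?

G vs C: capital cost 161≤320, build time 1≤8, daily riders 105≥93, operating cost 39≤53 — G is at least as good on every objective with at least one strict improvement.

Yes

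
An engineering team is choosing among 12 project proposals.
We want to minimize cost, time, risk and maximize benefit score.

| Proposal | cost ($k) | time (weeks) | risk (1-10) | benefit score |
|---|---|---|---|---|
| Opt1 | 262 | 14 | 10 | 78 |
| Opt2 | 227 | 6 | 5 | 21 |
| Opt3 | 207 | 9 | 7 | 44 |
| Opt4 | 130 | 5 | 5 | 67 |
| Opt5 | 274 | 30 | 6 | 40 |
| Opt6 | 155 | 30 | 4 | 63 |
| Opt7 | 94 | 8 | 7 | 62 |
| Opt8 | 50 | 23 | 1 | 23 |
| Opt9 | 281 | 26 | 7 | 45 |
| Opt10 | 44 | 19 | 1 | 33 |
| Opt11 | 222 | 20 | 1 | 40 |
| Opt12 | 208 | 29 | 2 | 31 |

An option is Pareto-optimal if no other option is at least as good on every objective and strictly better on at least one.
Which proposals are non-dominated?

Opt1: not dominated (best benefit score).
Opt2: dominated by Opt4 (cost 130≤227, time 5≤6, risk 5≤5, benefit score 67≥21).
Opt3: dominated by Opt4 (cost 130≤207, time 5≤9, risk 5≤7, benefit score 67≥44).
Opt4: not dominated (best time).
Opt5: dominated by Opt4 (cost 130≤274, time 5≤30, risk 5≤6, benefit score 67≥40).
Opt6: not dominated.
Opt7: not dominated.
Opt8: dominated by Opt10 (cost 44≤50, time 19≤23, risk 1≤1, benefit score 33≥23).
Opt9: dominated by Opt4 (cost 130≤281, time 5≤26, risk 5≤7, benefit score 67≥45).
Opt10: not dominated (best cost).
Opt11: not dominated.
Opt12: dominated by Opt10 (cost 44≤208, time 19≤29, risk 1≤2, benefit score 33≥31).

Opt1, Opt4, Opt6, Opt7, Opt10, Opt11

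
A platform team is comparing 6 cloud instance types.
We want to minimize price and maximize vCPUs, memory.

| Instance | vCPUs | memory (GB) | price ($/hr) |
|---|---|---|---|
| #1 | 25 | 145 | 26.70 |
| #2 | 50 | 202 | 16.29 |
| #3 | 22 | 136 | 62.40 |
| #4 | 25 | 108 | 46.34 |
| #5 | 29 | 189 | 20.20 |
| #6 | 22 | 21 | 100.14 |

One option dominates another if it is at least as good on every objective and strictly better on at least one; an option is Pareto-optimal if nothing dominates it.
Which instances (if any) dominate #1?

#2, #5

#2: vCPUs 50≥25, memory 202≥145, price 16.29≤26.70 — dominates #1.
#5: vCPUs 29≥25, memory 189≥145, price 20.20≤26.70 — dominates #1.
Others (#3, #4, #6) are each worse than #1 on at least one objective.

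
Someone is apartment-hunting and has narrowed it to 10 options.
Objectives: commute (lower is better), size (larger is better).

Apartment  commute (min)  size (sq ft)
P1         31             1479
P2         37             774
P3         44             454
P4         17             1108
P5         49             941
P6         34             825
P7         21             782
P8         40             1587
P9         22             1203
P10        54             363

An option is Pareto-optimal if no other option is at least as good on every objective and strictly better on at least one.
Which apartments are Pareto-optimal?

P1: not dominated.
P2: dominated by P1 (commute 31≤37, size 1479≥774).
P3: dominated by P1 (commute 31≤44, size 1479≥454).
P4: not dominated (best commute).
P5: dominated by P1 (commute 31≤49, size 1479≥941).
P6: dominated by P1 (commute 31≤34, size 1479≥825).
P7: dominated by P4 (commute 17≤21, size 1108≥782).
P8: not dominated (best size).
P9: not dominated.
P10: dominated by P1 (commute 31≤54, size 1479≥363).

P1, P4, P8, P9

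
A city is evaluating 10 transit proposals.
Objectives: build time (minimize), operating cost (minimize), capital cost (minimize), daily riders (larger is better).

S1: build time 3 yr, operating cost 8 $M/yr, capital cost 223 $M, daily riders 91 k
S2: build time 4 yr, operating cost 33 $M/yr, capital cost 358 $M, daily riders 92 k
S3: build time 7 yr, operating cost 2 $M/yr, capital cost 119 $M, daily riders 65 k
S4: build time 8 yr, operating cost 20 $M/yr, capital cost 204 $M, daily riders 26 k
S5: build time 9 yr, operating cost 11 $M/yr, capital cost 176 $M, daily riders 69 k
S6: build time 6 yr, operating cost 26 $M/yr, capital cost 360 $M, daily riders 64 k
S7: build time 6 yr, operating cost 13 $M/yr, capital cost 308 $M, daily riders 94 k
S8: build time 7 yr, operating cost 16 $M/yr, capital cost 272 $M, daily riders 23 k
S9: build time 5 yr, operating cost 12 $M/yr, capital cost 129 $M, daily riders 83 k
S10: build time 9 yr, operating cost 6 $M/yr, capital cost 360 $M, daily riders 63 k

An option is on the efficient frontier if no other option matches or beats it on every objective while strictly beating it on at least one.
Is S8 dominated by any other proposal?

S1 vs S8: build time 3≤7, operating cost 8≤16, capital cost 223≤272, daily riders 91≥23 — S1 is at least as good on every objective and strictly better on at least one, so S1 dominates S8.

Yes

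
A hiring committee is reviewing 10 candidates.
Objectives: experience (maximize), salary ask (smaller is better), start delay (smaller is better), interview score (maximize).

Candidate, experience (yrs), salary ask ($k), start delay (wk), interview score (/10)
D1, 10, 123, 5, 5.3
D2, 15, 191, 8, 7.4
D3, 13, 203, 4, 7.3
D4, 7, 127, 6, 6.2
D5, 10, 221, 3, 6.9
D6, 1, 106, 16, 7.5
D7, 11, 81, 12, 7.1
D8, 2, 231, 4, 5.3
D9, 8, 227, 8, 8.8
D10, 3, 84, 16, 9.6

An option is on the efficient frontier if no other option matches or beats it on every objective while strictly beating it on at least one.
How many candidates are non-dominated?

8

D1: not dominated.
D2: not dominated (best experience).
D3: not dominated.
D4: not dominated.
D5: not dominated (best start delay).
D6: dominated by D10 (experience 3≥1, salary ask 84≤106, start delay 16≤16, interview score 9.6≥7.5).
D7: not dominated (best salary ask).
D8: dominated by D3 (experience 13≥2, salary ask 203≤231, start delay 4≤4, interview score 7.3≥5.3).
D9: not dominated.
D10: not dominated (best interview score).
Pareto-optimal: D1, D2, D3, D4, D5, D7, D9, D10 → 8.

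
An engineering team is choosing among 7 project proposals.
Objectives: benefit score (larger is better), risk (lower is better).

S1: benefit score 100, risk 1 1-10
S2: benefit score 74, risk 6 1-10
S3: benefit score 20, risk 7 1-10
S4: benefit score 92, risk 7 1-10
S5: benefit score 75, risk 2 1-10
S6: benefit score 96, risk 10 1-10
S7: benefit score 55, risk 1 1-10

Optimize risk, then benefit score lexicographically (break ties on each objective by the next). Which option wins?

First minimize risk: best is 1, kept {S1, S7}.
Then maximize benefit score: best is 100, kept {S1}.

S1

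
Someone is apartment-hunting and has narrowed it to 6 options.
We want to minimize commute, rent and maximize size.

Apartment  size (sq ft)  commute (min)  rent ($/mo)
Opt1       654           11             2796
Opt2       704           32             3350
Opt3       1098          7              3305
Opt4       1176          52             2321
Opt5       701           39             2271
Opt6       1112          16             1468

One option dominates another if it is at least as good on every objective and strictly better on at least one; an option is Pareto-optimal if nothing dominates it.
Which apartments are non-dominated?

Opt1, Opt3, Opt4, Opt6

Opt1: not dominated.
Opt2: dominated by Opt3 (size 1098≥704, commute 7≤32, rent 3305≤3350).
Opt3: not dominated (best commute).
Opt4: not dominated (best size).
Opt5: dominated by Opt6 (size 1112≥701, commute 16≤39, rent 1468≤2271).
Opt6: not dominated (best rent).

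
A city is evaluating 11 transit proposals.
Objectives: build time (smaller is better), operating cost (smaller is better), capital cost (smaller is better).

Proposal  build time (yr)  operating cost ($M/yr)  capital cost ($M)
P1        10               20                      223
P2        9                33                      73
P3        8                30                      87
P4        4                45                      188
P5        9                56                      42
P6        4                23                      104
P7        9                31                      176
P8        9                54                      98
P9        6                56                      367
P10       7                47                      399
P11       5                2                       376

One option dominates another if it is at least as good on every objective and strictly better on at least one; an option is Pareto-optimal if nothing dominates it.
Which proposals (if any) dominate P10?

P4, P6, P11

P4: build time 4≤7, operating cost 45≤47, capital cost 188≤399 — dominates P10.
P6: build time 4≤7, operating cost 23≤47, capital cost 104≤399 — dominates P10.
P11: build time 5≤7, operating cost 2≤47, capital cost 376≤399 — dominates P10.
Others (P1, P2, P3, P5, P7, P8, P9) are each worse than P10 on at least one objective.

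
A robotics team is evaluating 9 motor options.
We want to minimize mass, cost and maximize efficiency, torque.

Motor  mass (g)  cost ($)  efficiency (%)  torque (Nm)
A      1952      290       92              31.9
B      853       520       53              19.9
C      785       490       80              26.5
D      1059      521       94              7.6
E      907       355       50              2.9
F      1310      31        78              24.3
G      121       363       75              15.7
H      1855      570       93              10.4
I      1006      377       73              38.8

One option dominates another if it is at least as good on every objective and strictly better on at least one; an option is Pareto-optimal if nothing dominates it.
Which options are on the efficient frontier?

A, C, D, E, F, G, H, I

A: not dominated.
B: dominated by C (mass 785≤853, cost 490≤520, efficiency 80≥53, torque 26.5≥19.9).
C: not dominated.
D: not dominated (best efficiency).
E: not dominated.
F: not dominated (best cost).
G: not dominated (best mass).
H: not dominated.
I: not dominated (best torque).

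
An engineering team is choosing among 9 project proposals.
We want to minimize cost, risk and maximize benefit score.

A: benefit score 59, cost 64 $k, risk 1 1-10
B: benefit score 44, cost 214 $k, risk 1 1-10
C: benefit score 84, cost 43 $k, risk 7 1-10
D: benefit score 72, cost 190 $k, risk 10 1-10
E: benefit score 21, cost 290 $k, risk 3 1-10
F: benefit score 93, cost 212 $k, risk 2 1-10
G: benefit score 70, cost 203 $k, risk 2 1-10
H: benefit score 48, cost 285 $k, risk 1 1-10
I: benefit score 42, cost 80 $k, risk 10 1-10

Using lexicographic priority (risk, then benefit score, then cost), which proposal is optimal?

A

First minimize risk: best is 1, kept {A, B, H}.
Then maximize benefit score: best is 59, kept {A}.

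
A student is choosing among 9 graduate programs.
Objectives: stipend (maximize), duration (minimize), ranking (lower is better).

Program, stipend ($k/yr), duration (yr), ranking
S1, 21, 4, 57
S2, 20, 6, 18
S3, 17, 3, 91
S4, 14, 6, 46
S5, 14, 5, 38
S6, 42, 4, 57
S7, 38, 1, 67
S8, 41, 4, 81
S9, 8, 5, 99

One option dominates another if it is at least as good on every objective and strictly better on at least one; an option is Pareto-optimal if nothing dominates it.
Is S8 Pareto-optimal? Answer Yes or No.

No

S6 vs S8: stipend 42≥41, duration 4≤4, ranking 57≤81 — S6 is at least as good on every objective and strictly better on at least one, so S6 dominates S8.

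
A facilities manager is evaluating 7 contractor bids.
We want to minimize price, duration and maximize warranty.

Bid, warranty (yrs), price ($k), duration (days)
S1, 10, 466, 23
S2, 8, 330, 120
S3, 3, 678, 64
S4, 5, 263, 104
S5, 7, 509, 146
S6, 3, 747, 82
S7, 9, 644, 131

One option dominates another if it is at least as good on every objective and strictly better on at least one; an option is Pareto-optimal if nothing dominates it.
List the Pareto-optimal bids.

S1, S2, S4

S1: not dominated (best warranty).
S2: not dominated.
S3: dominated by S1 (warranty 10≥3, price 466≤678, duration 23≤64).
S4: not dominated (best price).
S5: dominated by S1 (warranty 10≥7, price 466≤509, duration 23≤146).
S6: dominated by S1 (warranty 10≥3, price 466≤747, duration 23≤82).
S7: dominated by S1 (warranty 10≥9, price 466≤644, duration 23≤131).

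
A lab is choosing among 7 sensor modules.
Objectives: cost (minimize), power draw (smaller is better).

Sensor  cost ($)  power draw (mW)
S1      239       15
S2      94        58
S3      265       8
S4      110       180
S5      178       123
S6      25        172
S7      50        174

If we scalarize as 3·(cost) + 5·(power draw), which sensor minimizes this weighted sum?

S1: 3·239 + 5·15 = 792
S2: 3·94 + 5·58 = 572
S3: 3·265 + 5·8 = 835
S4: 3·110 + 5·180 = 1230
S5: 3·178 + 5·123 = 1149
S6: 3·25 + 5·172 = 935
S7: 3·50 + 5·174 = 1020
Lowest: S2 at 572.

S2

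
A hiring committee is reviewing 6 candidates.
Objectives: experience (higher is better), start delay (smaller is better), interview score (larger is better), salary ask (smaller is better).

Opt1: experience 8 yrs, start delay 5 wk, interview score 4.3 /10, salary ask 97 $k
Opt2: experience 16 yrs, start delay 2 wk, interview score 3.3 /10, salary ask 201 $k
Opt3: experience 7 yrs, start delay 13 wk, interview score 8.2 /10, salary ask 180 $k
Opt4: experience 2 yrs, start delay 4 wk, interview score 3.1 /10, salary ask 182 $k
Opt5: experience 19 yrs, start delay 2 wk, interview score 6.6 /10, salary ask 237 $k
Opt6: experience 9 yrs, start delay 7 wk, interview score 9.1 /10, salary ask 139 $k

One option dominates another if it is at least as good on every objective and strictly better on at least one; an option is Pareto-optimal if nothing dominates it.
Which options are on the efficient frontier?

Opt1, Opt2, Opt4, Opt5, Opt6

Opt1: not dominated (best salary ask).
Opt2: not dominated.
Opt3: dominated by Opt6 (experience 9≥7, start delay 7≤13, interview score 9.1≥8.2, salary ask 139≤180).
Opt4: not dominated.
Opt5: not dominated (best experience).
Opt6: not dominated (best interview score).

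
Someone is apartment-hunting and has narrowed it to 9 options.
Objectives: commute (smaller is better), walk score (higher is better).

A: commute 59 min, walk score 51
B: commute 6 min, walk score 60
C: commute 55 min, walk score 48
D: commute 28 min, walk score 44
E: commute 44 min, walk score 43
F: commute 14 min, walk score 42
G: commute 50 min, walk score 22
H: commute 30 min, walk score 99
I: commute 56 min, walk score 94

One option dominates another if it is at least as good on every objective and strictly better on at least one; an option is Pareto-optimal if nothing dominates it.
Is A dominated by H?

Yes

H vs A: commute 30≤59, walk score 99≥51 — H is at least as good on every objective with at least one strict improvement.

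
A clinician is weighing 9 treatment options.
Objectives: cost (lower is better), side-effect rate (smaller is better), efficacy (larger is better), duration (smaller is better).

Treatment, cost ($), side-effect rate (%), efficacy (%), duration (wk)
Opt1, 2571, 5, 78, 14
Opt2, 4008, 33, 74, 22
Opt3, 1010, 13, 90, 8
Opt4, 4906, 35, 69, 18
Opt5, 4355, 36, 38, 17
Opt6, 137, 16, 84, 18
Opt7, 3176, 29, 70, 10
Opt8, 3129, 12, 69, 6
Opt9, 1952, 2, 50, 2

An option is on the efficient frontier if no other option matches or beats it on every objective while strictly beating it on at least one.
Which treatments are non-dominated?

Opt1: not dominated.
Opt2: dominated by Opt1 (cost 2571≤4008, side-effect rate 5≤33, efficacy 78≥74, duration 14≤22).
Opt3: not dominated (best efficacy).
Opt4: dominated by Opt1 (cost 2571≤4906, side-effect rate 5≤35, efficacy 78≥69, duration 14≤18).
Opt5: dominated by Opt1 (cost 2571≤4355, side-effect rate 5≤36, efficacy 78≥38, duration 14≤17).
Opt6: not dominated (best cost).
Opt7: dominated by Opt3 (cost 1010≤3176, side-effect rate 13≤29, efficacy 90≥70, duration 8≤10).
Opt8: not dominated.
Opt9: not dominated (best side-effect rate).

Opt1, Opt3, Opt6, Opt8, Opt9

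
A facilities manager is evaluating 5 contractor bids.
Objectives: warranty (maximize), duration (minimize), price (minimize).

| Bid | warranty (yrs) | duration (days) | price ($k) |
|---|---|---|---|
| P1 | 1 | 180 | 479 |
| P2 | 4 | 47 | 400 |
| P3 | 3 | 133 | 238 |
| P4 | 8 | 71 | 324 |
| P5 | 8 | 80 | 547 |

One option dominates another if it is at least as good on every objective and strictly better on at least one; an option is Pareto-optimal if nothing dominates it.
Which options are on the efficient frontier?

P2, P3, P4

P1: dominated by P2 (warranty 4≥1, duration 47≤180, price 400≤479).
P2: not dominated (best duration).
P3: not dominated (best price).
P4: not dominated.
P5: dominated by P4 (warranty 8≥8, duration 71≤80, price 324≤547).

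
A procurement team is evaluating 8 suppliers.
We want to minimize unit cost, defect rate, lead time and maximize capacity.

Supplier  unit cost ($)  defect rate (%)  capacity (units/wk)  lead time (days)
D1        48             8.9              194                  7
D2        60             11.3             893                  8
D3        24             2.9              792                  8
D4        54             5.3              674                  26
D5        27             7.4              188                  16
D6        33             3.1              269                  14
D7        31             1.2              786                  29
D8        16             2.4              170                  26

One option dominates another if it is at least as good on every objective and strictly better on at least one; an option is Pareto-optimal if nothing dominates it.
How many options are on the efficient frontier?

D1: not dominated (best lead time).
D2: not dominated (best capacity).
D3: not dominated.
D4: dominated by D3 (unit cost 24≤54, defect rate 2.9≤5.3, capacity 792≥674, lead time 8≤26).
D5: dominated by D3 (unit cost 24≤27, defect rate 2.9≤7.4, capacity 792≥188, lead time 8≤16).
D6: dominated by D3 (unit cost 24≤33, defect rate 2.9≤3.1, capacity 792≥269, lead time 8≤14).
D7: not dominated (best defect rate).
D8: not dominated (best unit cost).
Pareto-optimal: D1, D2, D3, D7, D8 → 5.

5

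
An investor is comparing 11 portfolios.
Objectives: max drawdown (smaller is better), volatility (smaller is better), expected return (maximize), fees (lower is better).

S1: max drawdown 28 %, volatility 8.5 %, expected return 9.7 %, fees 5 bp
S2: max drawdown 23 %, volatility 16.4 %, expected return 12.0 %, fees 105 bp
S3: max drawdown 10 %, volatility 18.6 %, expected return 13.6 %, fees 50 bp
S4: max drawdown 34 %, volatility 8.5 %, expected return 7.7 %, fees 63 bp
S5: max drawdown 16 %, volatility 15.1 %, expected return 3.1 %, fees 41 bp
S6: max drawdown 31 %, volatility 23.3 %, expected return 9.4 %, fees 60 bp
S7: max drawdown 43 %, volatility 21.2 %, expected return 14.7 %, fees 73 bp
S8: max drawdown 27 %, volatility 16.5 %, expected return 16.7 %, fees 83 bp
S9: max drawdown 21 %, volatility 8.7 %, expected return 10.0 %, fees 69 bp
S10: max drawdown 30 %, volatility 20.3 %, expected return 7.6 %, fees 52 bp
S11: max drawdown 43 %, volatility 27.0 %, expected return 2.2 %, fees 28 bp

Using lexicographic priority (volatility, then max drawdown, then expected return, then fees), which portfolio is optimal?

S1

First minimize volatility: best is 8.5, kept {S1, S4}.
Then minimize max drawdown: best is 28, kept {S1}.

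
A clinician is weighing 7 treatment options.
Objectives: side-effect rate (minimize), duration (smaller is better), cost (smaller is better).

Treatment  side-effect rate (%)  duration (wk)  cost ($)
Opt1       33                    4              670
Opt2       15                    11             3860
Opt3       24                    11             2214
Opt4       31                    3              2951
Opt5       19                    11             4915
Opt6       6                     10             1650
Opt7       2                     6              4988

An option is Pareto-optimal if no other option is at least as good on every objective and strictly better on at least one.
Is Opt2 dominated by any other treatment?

Yes

Opt6 vs Opt2: side-effect rate 6≤15, duration 10≤11, cost 1650≤3860 — Opt6 is at least as good on every objective and strictly better on at least one, so Opt6 dominates Opt2.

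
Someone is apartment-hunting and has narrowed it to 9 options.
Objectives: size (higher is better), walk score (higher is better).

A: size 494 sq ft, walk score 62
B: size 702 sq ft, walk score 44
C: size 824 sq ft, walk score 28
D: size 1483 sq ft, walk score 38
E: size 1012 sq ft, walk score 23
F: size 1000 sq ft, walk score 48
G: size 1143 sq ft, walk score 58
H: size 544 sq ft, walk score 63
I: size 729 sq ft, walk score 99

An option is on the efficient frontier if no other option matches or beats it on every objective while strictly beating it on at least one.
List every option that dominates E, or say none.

D: size 1483≥1012, walk score 38≥23 — dominates E.
G: size 1143≥1012, walk score 58≥23 — dominates E.
Others (A, B, C, F, H, I) are each worse than E on at least one objective.

D, G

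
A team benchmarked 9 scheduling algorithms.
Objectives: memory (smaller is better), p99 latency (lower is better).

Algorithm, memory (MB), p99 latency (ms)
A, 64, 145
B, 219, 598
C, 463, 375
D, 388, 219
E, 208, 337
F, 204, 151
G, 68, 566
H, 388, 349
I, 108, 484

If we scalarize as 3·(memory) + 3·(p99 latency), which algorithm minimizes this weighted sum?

A

A: 3·64 + 3·145 = 627
B: 3·219 + 3·598 = 2451
C: 3·463 + 3·375 = 2514
D: 3·388 + 3·219 = 1821
E: 3·208 + 3·337 = 1635
F: 3·204 + 3·151 = 1065
G: 3·68 + 3·566 = 1902
H: 3·388 + 3·349 = 2211
I: 3·108 + 3·484 = 1776
Lowest: A at 627.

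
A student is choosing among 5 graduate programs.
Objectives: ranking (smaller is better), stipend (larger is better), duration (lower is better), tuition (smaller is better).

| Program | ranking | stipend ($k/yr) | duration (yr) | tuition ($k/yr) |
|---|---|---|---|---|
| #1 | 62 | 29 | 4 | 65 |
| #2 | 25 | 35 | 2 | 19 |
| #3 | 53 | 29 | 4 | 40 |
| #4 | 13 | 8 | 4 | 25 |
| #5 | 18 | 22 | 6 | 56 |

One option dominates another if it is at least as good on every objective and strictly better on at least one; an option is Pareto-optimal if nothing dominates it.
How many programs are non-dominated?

#1: dominated by #2 (ranking 25≤62, stipend 35≥29, duration 2≤4, tuition 19≤65).
#2: not dominated (best stipend).
#3: dominated by #2 (ranking 25≤53, stipend 35≥29, duration 2≤4, tuition 19≤40).
#4: not dominated (best ranking).
#5: not dominated.
Pareto-optimal: #2, #4, #5 → 3.

3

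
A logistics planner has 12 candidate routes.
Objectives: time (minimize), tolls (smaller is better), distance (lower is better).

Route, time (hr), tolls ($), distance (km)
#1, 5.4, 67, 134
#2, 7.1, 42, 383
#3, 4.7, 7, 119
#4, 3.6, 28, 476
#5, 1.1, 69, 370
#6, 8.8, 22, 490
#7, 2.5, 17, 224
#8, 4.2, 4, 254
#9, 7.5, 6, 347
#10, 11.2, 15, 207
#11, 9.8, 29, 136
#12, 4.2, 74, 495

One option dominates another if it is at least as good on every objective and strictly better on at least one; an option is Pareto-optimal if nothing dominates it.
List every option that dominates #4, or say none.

#7

#7: time 2.5≤3.6, tolls 17≤28, distance 224≤476 — dominates #4.
Others (#1, #2, #3, #5, #6, #8, #9, #10, #11, #12) are each worse than #4 on at least one objective.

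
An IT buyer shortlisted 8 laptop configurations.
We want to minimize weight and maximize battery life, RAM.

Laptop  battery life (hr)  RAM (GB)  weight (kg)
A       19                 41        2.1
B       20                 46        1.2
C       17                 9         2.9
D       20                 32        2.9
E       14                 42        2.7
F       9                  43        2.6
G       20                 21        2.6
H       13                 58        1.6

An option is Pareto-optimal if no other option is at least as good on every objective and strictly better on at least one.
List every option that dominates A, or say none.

B: battery life 20≥19, RAM 46≥41, weight 1.2≤2.1 — dominates A.
Others (C, D, E, F, G, H) are each worse than A on at least one objective.

B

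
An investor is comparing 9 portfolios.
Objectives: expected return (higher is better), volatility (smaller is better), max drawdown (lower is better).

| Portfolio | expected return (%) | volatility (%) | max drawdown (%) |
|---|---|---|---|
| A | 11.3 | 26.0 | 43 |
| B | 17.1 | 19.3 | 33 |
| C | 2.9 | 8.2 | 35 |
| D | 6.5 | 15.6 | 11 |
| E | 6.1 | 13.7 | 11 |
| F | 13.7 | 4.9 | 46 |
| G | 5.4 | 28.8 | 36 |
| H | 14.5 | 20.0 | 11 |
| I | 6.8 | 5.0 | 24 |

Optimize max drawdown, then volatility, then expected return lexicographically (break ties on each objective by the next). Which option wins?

First minimize max drawdown: best is 11, kept {D, E, H}.
Then minimize volatility: best is 13.7, kept {E}.

E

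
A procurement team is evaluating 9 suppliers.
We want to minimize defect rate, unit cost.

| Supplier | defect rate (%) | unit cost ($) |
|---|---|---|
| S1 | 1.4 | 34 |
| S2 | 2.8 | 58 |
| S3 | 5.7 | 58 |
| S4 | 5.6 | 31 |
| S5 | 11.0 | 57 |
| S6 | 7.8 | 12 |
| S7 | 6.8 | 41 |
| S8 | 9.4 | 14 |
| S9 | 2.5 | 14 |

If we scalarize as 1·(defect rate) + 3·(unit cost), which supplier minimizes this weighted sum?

S6

S1: 1·1.4 + 3·34 = 103.4
S2: 1·2.8 + 3·58 = 176.8
S3: 1·5.7 + 3·58 = 179.7
S4: 1·5.6 + 3·31 = 98.6
S5: 1·11.0 + 3·57 = 182.0
S6: 1·7.8 + 3·12 = 43.8
S7: 1·6.8 + 3·41 = 129.8
S8: 1·9.4 + 3·14 = 51.4
S9: 1·2.5 + 3·14 = 44.5
Lowest: S6 at 43.8.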